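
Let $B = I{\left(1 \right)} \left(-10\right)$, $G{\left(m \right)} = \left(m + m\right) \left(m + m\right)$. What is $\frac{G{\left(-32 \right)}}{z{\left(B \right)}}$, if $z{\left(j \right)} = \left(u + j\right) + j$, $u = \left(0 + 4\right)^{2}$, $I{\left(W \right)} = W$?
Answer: $-1024$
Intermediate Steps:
$G{\left(m \right)} = 4 m^{2}$ ($G{\left(m \right)} = 2 m 2 m = 4 m^{2}$)
$u = 16$ ($u = 4^{2} = 16$)
$B = -10$ ($B = 1 \left(-10\right) = -10$)
$z{\left(j \right)} = 16 + 2 j$ ($z{\left(j \right)} = \left(16 + j\right) + j = 16 + 2 j$)
$\frac{G{\left(-32 \right)}}{z{\left(B \right)}} = \frac{4 \left(-32\right)^{2}}{16 + 2 \left(-10\right)} = \frac{4 \cdot 1024}{16 - 20} = \frac{4096}{-4} = 4096 \left(- \frac{1}{4}\right) = -1024$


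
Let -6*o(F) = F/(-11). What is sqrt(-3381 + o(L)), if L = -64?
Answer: I*sqrt(3682965)/33 ≈ 58.155*I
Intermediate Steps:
o(F) = F/66 (o(F) = -F/(6*(-11)) = -F*(-1)/(6*11) = -(-1)*F/66 = F/66)
sqrt(-3381 + o(L)) = sqrt(-3381 + (1/66)*(-64)) = sqrt(-3381 - 32/33) = sqrt(-111605/33) = I*sqrt(3682965)/33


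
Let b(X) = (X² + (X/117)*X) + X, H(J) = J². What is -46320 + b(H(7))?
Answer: -5130389/117 ≈ -43850.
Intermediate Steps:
b(X) = X + 118*X²/117 (b(X) = (X² + (X*(1/117))*X) + X = (X² + (X/117)*X) + X = (X² + X²/117) + X = 118*X²/117 + X = X + 118*X²/117)
-46320 + b(H(7)) = -46320 + (1/117)*7²*(117 + 118*7²) = -46320 + (1/117)*49*(117 + 118*49) = -46320 + (1/117)*49*(117 + 5782) = -46320 + (1/117)*49*5899 = -46320 + 289051/117 = -5130389/117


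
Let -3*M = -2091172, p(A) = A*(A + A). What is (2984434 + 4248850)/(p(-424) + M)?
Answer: 5424963/792457 ≈ 6.8457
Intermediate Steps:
p(A) = 2*A**2 (p(A) = A*(2*A) = 2*A**2)
M = 2091172/3 (M = -1/3*(-2091172) = 2091172/3 ≈ 6.9706e+5)
(2984434 + 4248850)/(p(-424) + M) = (2984434 + 4248850)/(2*(-424)**2 + 2091172/3) = 7233284/(2*179776 + 2091172/3) = 7233284/(359552 + 2091172/3) = 7233284/(3169828/3) = 7233284*(3/3169828) = 5424963/792457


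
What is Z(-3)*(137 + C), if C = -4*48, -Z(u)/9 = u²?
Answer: 4455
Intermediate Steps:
Z(u) = -9*u²
C = -192
Z(-3)*(137 + C) = (-9*(-3)²)*(137 - 192) = -9*9*(-55) = -81*(-55) = 4455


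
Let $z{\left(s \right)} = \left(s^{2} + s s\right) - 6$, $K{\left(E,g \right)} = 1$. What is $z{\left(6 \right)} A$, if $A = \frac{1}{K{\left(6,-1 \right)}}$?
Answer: $66$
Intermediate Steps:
$z{\left(s \right)} = -6 + 2 s^{2}$ ($z{\left(s \right)} = \left(s^{2} + s^{2}\right) - 6 = 2 s^{2} - 6 = -6 + 2 s^{2}$)
$A = 1$ ($A = 1^{-1} = 1$)
$z{\left(6 \right)} A = \left(-6 + 2 \cdot 6^{2}\right) 1 = \left(-6 + 2 \cdot 36\right) 1 = \left(-6 + 72\right) 1 = 66 \cdot 1 = 66$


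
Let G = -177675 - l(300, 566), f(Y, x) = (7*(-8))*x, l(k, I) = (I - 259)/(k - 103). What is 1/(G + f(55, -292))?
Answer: -197/31780938 ≈ -6.1987e-6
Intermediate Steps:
l(k, I) = (-259 + I)/(-103 + k)
f(Y, x) = -56*x
G = -35002282/197 (G = -177675 - (-259 + 566)/(-103 + 300) = -177675 - 307/197 = -35002282/197 ≈ -1.7768e+5)
1/(G + f(55, -292)) = 1/(-35002282/197 - 56*(-292)) = 1/(-35002282/197 + 16352) = 1/(-31780938/197) = -197/31780938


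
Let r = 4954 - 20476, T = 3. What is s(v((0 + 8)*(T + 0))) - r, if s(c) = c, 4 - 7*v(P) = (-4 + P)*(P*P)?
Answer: 97138/7 ≈ 13877.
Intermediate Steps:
v(P) = 4/7 - P²*(-4 + P)/7 (v(P) = 4/7 - (-4 + P)*P*P/7 = 4/7 - (-4 + P)*P²/7 = 4/7 - P²*(-4 + P)/7)
r = -15522
s(v((0 + 8)*(T + 0))) - r = (4/7 - (0 + 8)³*(3 + 0)³/7 + 4*((0 + 8)*(3 + 0))²/7) - 1*(-15522) = (4/7 - (8*3)³/7 + 4*(8*3)²/7) + 15522 = (4/7 - ⅐*24³ + (4/7)*24²) + 15522 = (4/7 - ⅐*13824 + (4/7)*576) + 15522 = (4/7 - 13824/7 + 2304/7) + 15522 = -11516/7 + 15522 = 97138/7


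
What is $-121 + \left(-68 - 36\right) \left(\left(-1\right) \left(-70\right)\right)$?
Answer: $-7401$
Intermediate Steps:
$-121 + \left(-68 - 36\right) \left(\left(-1\right) \left(-70\right)\right) = -121 + \left(-68 - 36\right) 70 = -121 - 7280 = -7401$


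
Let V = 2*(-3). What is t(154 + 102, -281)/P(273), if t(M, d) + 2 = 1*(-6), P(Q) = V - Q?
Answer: 8/279 ≈ 0.028674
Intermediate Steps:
V = -6
P(Q) = -6 - Q
t(M, d) = -8 (t(M, d) = -2 + 1*(-6) = -2 - 6 = -8)
t(154 + 102, -281)/P(273) = -8/(-6 - 1*273) = -8/(-6 - 273) = -8/(-279) = -8*(-1/279) = 8/279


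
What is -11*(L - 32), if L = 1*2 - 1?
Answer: 341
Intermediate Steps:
L = 1 (L = 2 - 1 = 1)
-11*(L - 32) = -11*(1 - 32) = -11*(-31) = 341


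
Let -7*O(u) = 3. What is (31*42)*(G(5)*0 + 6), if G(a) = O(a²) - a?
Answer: 7812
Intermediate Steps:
O(u) = -3/7 (O(u) = -⅐*3 = -3/7)
G(a) = -3/7 - a
(31*42)*(G(5)*0 + 6) = (31*42)*((-3/7 - 1*5)*0 + 6) = 1302*((-3/7 - 5)*0 + 6) = 1302*(-38/7*0 + 6) = 1302*(0 + 6) = 1302*6 = 7812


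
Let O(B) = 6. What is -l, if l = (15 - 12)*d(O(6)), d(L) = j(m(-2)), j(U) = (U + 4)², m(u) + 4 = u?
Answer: -12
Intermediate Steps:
m(u) = -4 + u
j(U) = (4 + U)²
d(L) = 4 (d(L) = (4 + (-4 - 2))² = (4 - 6)² = (-2)² = 4)
l = 12 (l = (15 - 12)*4 = 3*4 = 12)
-l = -1*12 = -12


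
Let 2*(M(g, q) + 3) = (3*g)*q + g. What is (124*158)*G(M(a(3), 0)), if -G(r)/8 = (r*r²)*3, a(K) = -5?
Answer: 78230856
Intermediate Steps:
M(g, q) = -3 + g/2 + 3*g*q/2 (M(g, q) = -3 + ((3*g)*q + g)/2 = -3 + (3*g*q + g)/2 = -3 + (g + 3*g*q)/2 = -3 + (g/2 + 3*g*q/2) = -3 + g/2 + 3*g*q/2)
G(r) = -24*r³ (G(r) = -8*r*r²*3 = -8*r³*3 = -24*r³)
(124*158)*G(M(a(3), 0)) = (124*158)*(-24*(-3 + (½)*(-5) + (3/2)*(-5)*0)³) = 19592*(-24*(-3 - 5/2 + 0)³) = 19592*(-24*(-11/2)³) = 19592*(-24*(-1331/8)) = 19592*3993 = 78230856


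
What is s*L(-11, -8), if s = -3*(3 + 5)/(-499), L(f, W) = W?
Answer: -192/499 ≈ -0.38477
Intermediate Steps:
s = 24/499 (s = -3*8*(-1/499) = -24*(-1/499) = 24/499 ≈ 0.048096)
s*L(-11, -8) = (24/499)*(-8) = -192/499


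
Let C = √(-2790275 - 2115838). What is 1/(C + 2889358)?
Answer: 2889358/8348394558277 - I*√4906113/8348394558277 ≈ 3.461e-7 - 2.6532e-10*I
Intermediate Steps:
C = I*√4906113 (C = √(-4906113) = I*√4906113 ≈ 2215.0*I)
1/(C + 2889358) = 1/(I*√4906113 + 2889358) = 1/(2889358 + I*√4906113)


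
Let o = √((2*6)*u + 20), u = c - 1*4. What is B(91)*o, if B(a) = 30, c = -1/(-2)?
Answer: 30*I*√22 ≈ 140.71*I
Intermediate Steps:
c = ½ (c = -1*(-½) = ½ ≈ 0.50000)
u = -7/2 (u = ½ - 1*4 = ½ - 4 = -7/2 ≈ -3.5000)
o = I*√22 (o = √((2*6)*(-7/2) + 20) = √(12*(-7/2) + 20) = √(-42 + 20) = √(-22) = I*√22 ≈ 4.6904*I)
B(91)*o = 30*(I*√22) = 30*I*√22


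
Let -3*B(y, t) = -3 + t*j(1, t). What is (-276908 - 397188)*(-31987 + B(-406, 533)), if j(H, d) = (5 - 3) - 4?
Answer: 63966317632/3 ≈ 2.1322e+10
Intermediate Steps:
j(H, d) = -2 (j(H, d) = 2 - 4 = -2)
B(y, t) = 1 + 2*t/3 (B(y, t) = -(-3 + t*(-2))/3 = -(-3 - 2*t)/3 = 1 + 2*t/3)
(-276908 - 397188)*(-31987 + B(-406, 533)) = (-276908 - 397188)*(-31987 + (1 + (2/3)*533)) = -674096*(-31987 + (1 + 1066/3)) = -674096*(-31987 + 1069/3) = -674096*(-94892/3) = 63966317632/3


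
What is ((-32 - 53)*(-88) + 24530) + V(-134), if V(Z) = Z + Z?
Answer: 31742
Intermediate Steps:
V(Z) = 2*Z
((-32 - 53)*(-88) + 24530) + V(-134) = ((-32 - 53)*(-88) + 24530) + 2*(-134) = (-85*(-88) + 24530) - 268 = (7480 + 24530) - 268 = 32010 - 268 = 31742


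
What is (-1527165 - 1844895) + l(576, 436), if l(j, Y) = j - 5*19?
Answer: -3371579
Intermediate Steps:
l(j, Y) = -95 + j (l(j, Y) = j - 95 = -95 + j)
(-1527165 - 1844895) + l(576, 436) = (-1527165 - 1844895) + (-95 + 576) = -3372060 + 481 = -3371579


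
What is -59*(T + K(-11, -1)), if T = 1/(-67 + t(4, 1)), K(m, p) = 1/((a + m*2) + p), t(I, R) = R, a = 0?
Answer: 5251/1518 ≈ 3.4592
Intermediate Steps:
K(m, p) = 1/(p + 2*m) (K(m, p) = 1/((0 + m*2) + p) = 1/((0 + 2*m) + p) = 1/(2*m + p) = 1/(p + 2*m))
T = -1/66 (T = 1/(-67 + 1) = 1/(-66) = -1/66 ≈ -0.015152)
-59*(T + K(-11, -1)) = -59*(-1/66 + 1/(-1 + 2*(-11))) = -59*(-1/66 + 1/(-1 - 22)) = -59*(-1/66 + 1/(-23)) = -59*(-1/66 - 1/23) = -59*(-89/1518) = 5251/1518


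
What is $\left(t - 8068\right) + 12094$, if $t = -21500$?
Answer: $-17474$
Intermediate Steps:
$\left(t - 8068\right) + 12094 = \left(-21500 - 8068\right) + 12094 = -29568 + 12094 = -17474$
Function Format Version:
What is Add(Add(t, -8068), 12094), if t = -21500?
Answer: -17474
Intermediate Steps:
Add(Add(t, -8068), 12094) = Add(Add(-21500, -8068), 12094) = Add(-29568, 12094) = -17474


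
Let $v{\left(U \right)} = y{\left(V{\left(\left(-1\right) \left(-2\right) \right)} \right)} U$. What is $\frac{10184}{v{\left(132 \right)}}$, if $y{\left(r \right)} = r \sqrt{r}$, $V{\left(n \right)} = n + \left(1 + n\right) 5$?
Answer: $\frac{2546 \sqrt{17}}{9537} \approx 1.1007$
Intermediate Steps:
$V{\left(n \right)} = 5 + 6 n$ ($V{\left(n \right)} = n + \left(5 + 5 n\right) = 5 + 6 n$)
$y{\left(r \right)} = r^{\frac{3}{2}}$
$v{\left(U \right)} = 17 U \sqrt{17}$ ($v{\left(U \right)} = \left(5 + 6 \left(\left(-1\right) \left(-2\right)\right)\right)^{\frac{3}{2}} U = \left(5 + 6 \cdot 2\right)^{\frac{3}{2}} U = \left(5 + 12\right)^{\frac{3}{2}} U = 17^{\frac{3}{2}} U = 17 \sqrt{17} U = 17 U \sqrt{17}$)
$\frac{10184}{v{\left(132 \right)}} = \frac{10184}{17 \cdot 132 \sqrt{17}} = \frac{10184}{2244 \sqrt{17}} = 10184 \frac{\sqrt{17}}{38148} = \frac{2546 \sqrt{17}}{9537}$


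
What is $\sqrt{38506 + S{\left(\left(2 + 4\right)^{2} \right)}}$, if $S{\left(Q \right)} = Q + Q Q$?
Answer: $\sqrt{39838} \approx 199.59$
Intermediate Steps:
$S{\left(Q \right)} = Q + Q^{2}$
$\sqrt{38506 + S{\left(\left(2 + 4\right)^{2} \right)}} = \sqrt{38506 + \left(2 + 4\right)^{2} \left(1 + \left(2 + 4\right)^{2}\right)} = \sqrt{38506 + 6^{2} \left(1 + 6^{2}\right)} = \sqrt{38506 + 36 \left(1 + 36\right)} = \sqrt{38506 + 36 \cdot 37} = \sqrt{38506 + 1332} = \sqrt{39838}$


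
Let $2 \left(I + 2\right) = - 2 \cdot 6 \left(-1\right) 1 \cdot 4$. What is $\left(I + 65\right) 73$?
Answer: $6351$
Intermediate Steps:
$I = 22$ ($I = -2 + \frac{- 2 \cdot 6 \left(-1\right) 1 \cdot 4}{2} = -2 + \frac{- 2 \left(\left(-6\right) 1\right) 4}{2} = -2 + \frac{\left(-2\right) \left(-6\right) 4}{2} = -2 + \frac{12 \cdot 4}{2} = -2 + \frac{1}{2} \cdot 48 = -2 + 24 = 22$)
$\left(I + 65\right) 73 = \left(22 + 65\right) 73 = 87 \cdot 73 = 6351$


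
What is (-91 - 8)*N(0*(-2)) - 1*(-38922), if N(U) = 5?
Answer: 38427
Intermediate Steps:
(-91 - 8)*N(0*(-2)) - 1*(-38922) = (-91 - 8)*5 - 1*(-38922) = -99*5 + 38922 = -495 + 38922 = 38427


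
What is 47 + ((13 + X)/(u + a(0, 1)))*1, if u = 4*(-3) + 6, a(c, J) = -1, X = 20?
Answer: 296/7 ≈ 42.286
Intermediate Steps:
u = -6 (u = -12 + 6 = -6)
47 + ((13 + X)/(u + a(0, 1)))*1 = 47 + ((13 + 20)/(-6 - 1))*1 = 47 + (33/(-7))*1 = 47 + (33*(-⅐))*1 = 47 - 33/7*1 = 47 - 33/7 = 296/7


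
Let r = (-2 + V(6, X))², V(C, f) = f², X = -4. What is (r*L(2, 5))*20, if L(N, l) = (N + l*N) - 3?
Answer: 35280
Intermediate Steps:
L(N, l) = -3 + N + N*l (L(N, l) = (N + N*l) - 3 = -3 + N + N*l)
r = 196 (r = (-2 + (-4)²)² = (-2 + 16)² = 14² = 196)
(r*L(2, 5))*20 = (196*(-3 + 2 + 2*5))*20 = (196*(-3 + 2 + 10))*20 = (196*9)*20 = 1764*20 = 35280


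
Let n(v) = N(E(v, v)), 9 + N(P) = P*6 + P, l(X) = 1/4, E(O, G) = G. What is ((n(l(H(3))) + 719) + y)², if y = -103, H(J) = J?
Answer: 5929225/16 ≈ 3.7058e+5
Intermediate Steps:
l(X) = ¼
N(P) = -9 + 7*P (N(P) = -9 + (P*6 + P) = -9 + (6*P + P) = -9 + 7*P)
n(v) = -9 + 7*v
((n(l(H(3))) + 719) + y)² = (((-9 + 7*(¼)) + 719) - 103)² = (((-9 + 7/4) + 719) - 103)² = ((-29/4 + 719) - 103)² = (2847/4 - 103)² = (2435/4)² = 5929225/16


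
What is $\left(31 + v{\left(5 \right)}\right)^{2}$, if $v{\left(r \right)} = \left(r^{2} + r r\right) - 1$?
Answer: $6400$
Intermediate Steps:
$v{\left(r \right)} = -1 + 2 r^{2}$ ($v{\left(r \right)} = \left(r^{2} + r^{2}\right) - 1 = 2 r^{2} - 1 = -1 + 2 r^{2}$)
$\left(31 + v{\left(5 \right)}\right)^{2} = \left(31 - \left(1 - 2 \cdot 5^{2}\right)\right)^{2} = \left(31 + \left(-1 + 2 \cdot 25\right)\right)^{2} = \left(31 + \left(-1 + 50\right)\right)^{2} = \left(31 + 49\right)^{2} = 80^{2} = 6400$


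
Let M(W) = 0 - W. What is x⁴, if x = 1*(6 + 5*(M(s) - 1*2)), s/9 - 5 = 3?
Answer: 17555190016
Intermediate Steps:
s = 72 (s = 45 + 9*3 = 45 + 27 = 72)
M(W) = -W
x = -364 (x = 1*(6 + 5*(-1*72 - 1*2)) = 1*(6 + 5*(-72 - 2)) = 1*(6 + 5*(-74)) = 1*(6 - 370) = 1*(-364) = -364)
x⁴ = (-364)⁴ = 17555190016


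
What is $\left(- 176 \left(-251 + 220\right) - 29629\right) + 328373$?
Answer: $304200$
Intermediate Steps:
$\left(- 176 \left(-251 + 220\right) - 29629\right) + 328373 = \left(\left(-176\right) \left(-31\right) - 29629\right) + 328373 = \left(5456 - 29629\right) + 328373 = -24173 + 328373 = 304200$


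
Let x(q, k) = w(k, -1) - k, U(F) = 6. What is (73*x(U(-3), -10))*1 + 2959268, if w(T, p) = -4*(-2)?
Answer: 2960582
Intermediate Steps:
w(T, p) = 8
x(q, k) = 8 - k
(73*x(U(-3), -10))*1 + 2959268 = (73*(8 - 1*(-10)))*1 + 2959268 = (73*(8 + 10))*1 + 2959268 = (73*18)*1 + 2959268 = 1314*1 + 2959268 = 1314 + 2959268 = 2960582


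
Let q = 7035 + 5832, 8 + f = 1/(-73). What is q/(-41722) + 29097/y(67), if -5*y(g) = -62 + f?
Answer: 443038774173/213241142 ≈ 2077.6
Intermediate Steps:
f = -585/73 (f = -8 + 1/(-73) = -8 - 1/73 = -585/73 ≈ -8.0137)
q = 12867
y(g) = 5111/365 (y(g) = -(-62 - 585/73)/5 = -1/5*(-5111/73) = 5111/365)
q/(-41722) + 29097/y(67) = 12867/(-41722) + 29097/(5111/365) = 12867*(-1/41722) + 29097*(365/5111) = -12867/41722 + 10620405/5111 = 443038774173/213241142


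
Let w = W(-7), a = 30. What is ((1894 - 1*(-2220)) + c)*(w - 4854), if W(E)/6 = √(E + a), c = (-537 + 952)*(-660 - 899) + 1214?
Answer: 3114603078 - 3849942*√23 ≈ 3.0961e+9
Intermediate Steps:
c = -645771 (c = 415*(-1559) + 1214 = -646985 + 1214 = -645771)
W(E) = 6*√(30 + E) (W(E) = 6*√(E + 30) = 6*√(30 + E))
w = 6*√23 (w = 6*√(30 - 7) = 6*√23 ≈ 28.775)
((1894 - 1*(-2220)) + c)*(w - 4854) = ((1894 - 1*(-2220)) - 645771)*(6*√23 - 4854) = ((1894 + 2220) - 645771)*(-4854 + 6*√23) = (4114 - 645771)*(-4854 + 6*√23) = -641657*(-4854 + 6*√23) = 3114603078 - 3849942*√23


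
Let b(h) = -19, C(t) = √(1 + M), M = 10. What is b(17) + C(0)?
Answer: -19 + √11 ≈ -15.683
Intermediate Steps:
C(t) = √11 (C(t) = √(1 + 10) = √11)
b(17) + C(0) = -19 + √11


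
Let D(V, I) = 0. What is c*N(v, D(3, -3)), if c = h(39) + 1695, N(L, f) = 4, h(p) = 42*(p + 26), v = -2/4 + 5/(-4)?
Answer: 17700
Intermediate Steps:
v = -7/4 (v = -2*¼ + 5*(-¼) = -½ - 5/4 = -7/4 ≈ -1.7500)
h(p) = 1092 + 42*p (h(p) = 42*(26 + p) = 1092 + 42*p)
c = 4425 (c = (1092 + 42*39) + 1695 = (1092 + 1638) + 1695 = 2730 + 1695 = 4425)
c*N(v, D(3, -3)) = 4425*4 = 17700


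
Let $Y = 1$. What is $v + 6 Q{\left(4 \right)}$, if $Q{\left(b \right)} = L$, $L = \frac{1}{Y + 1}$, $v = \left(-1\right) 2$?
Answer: $1$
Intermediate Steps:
$v = -2$
$L = \frac{1}{2}$ ($L = \frac{1}{1 + 1} = \frac{1}{2} \approx 0.5$)
$Q{\left(b \right)} = \frac{1}{2}$
$v + 6 Q{\left(4 \right)} = -2 + 6 \cdot \frac{1}{2} = -2 + 3 = 1$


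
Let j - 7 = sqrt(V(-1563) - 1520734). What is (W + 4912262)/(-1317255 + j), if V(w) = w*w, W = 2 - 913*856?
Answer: -5441203734528/1735141371269 - 4130736*sqrt(922235)/1735141371269 ≈ -3.1382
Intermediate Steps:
W = -781526 (W = 2 - 781528 = -781526)
V(w) = w**2
j = 7 + sqrt(922235) (j = 7 + sqrt((-1563)**2 - 1520734) = 7 + sqrt(2442969 - 1520734) = 7 + sqrt(922235) ≈ 967.33)
(W + 4912262)/(-1317255 + j) = (-781526 + 4912262)/(-1317255 + (7 + sqrt(922235))) = 4130736/(-1317248 + sqrt(922235))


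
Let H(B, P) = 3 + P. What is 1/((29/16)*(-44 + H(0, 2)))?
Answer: -16/1131 ≈ -0.014147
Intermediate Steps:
1/((29/16)*(-44 + H(0, 2))) = 1/((29/16)*(-44 + (3 + 2))) = 1/((29*(1/16))*(-44 + 5)) = 1/((29/16)*(-39)) = 1/(-1131/16) = -16/1131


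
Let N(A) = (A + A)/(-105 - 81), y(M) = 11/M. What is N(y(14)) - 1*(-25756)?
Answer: 33534301/1302 ≈ 25756.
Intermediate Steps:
N(A) = -A/93 (N(A) = (2*A)/(-186) = (2*A)*(-1/186) = -A/93)
N(y(14)) - 1*(-25756) = -11/(93*14) - 1*(-25756) = -11/(93*14) + 25756 = -1/93*11/14 + 25756 = -11/1302 + 25756 = 33534301/1302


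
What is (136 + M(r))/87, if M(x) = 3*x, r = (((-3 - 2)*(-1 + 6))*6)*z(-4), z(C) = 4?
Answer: -1664/87 ≈ -19.126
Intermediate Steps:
r = -600 (r = (((-3 - 2)*(-1 + 6))*6)*4 = (-5*5*6)*4 = -25*6*4 = -150*4 = -600)
(136 + M(r))/87 = (136 + 3*(-600))/87 = (136 - 1800)/87 = (1/87)*(-1664) = -1664/87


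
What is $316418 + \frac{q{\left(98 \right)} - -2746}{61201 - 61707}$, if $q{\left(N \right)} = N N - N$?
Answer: $\frac{80047628}{253} \approx 3.1639 \cdot 10^{5}$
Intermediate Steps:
$q{\left(N \right)} = N^{2} - N$
$316418 + \frac{q{\left(98 \right)} - -2746}{61201 - 61707} = 316418 + \frac{98 \left(-1 + 98\right) - -2746}{61201 - 61707} = 316418 + \frac{98 \cdot 97 + 2746}{-506} = 316418 + \left(9506 + 2746\right) \left(- \frac{1}{506}\right) = 316418 + 12252 \left(- \frac{1}{506}\right) = 316418 - \frac{6126}{253} = \frac{80047628}{253}$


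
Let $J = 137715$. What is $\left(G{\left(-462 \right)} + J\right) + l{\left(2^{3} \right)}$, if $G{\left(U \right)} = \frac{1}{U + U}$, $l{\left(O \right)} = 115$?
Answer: $\frac{127354919}{924} \approx 1.3783 \cdot 10^{5}$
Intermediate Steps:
$G{\left(U \right)} = \frac{1}{2 U}$
$\left(G{\left(-462 \right)} + J\right) + l{\left(2^{3} \right)} = \left(\frac{1}{2 \left(-462\right)} + 137715\right) + 115 = \left(\frac{1}{2} \left(- \frac{1}{462}\right) + 137715\right) + 115 = \left(- \frac{1}{924} + 137715\right) + 115 = \frac{127248659}{924} + 115 = \frac{127354919}{924}$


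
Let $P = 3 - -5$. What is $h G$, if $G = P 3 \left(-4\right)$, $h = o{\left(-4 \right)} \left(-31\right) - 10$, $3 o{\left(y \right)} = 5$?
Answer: $5920$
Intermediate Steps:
$o{\left(y \right)} = \frac{5}{3}$ ($o{\left(y \right)} = \frac{1}{3} \cdot 5 = \frac{5}{3}$)
$P = 8$ ($P = 3 + 5 = 8$)
$h = - \frac{185}{3}$ ($h = \frac{5}{3} \left(-31\right) - 10 = - \frac{155}{3} - 10 = - \frac{185}{3} \approx -61.667$)
$G = -96$ ($G = 8 \cdot 3 \left(-4\right) = 8 \left(-12\right) = -96$)
$h G = \left(- \frac{185}{3}\right) \left(-96\right) = 5920$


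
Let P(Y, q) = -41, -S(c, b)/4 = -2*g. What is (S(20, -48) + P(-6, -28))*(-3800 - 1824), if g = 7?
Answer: -84360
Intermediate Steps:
S(c, b) = 56 (S(c, b) = -(-8)*7 = -4*(-14) = 56)
(S(20, -48) + P(-6, -28))*(-3800 - 1824) = (56 - 41)*(-3800 - 1824) = 15*(-5624) = -84360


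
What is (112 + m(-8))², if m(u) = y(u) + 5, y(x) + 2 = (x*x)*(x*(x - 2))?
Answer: 27405225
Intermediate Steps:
y(x) = -2 + x³*(-2 + x) (y(x) = -2 + (x*x)*(x*(x - 2)) = -2 + x²*(x*(-2 + x)) = -2 + x³*(-2 + x))
m(u) = 3 + u⁴ - 2*u³ (m(u) = (-2 + u⁴ - 2*u³) + 5 = 3 + u⁴ - 2*u³)
(112 + m(-8))² = (112 + (3 + (-8)⁴ - 2*(-8)³))² = (112 + (3 + 4096 - 2*(-512)))² = (112 + (3 + 4096 + 1024))² = (112 + 5123)² = 5235² = 27405225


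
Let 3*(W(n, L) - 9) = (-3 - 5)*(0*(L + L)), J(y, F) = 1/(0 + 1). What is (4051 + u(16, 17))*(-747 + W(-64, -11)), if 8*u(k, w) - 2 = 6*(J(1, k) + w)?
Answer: -5999571/2 ≈ -2.9998e+6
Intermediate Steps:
J(y, F) = 1 (J(y, F) = 1/1 = 1)
u(k, w) = 1 + 3*w/4 (u(k, w) = ¼ + (6*(1 + w))/8 = ¼ + (6 + 6*w)/8 = ¼ + (¾ + 3*w/4) = 1 + 3*w/4)
W(n, L) = 9 (W(n, L) = 9 + ((-3 - 5)*(0*(L + L)))/3 = 9 + (-0*2*L)/3 = 9 + (-8*0)/3 = 9 + (⅓)*0 = 9 + 0 = 9)
(4051 + u(16, 17))*(-747 + W(-64, -11)) = (4051 + (1 + (¾)*17))*(-747 + 9) = (4051 + (1 + 51/4))*(-738) = (4051 + 55/4)*(-738) = (16259/4)*(-738) = -5999571/2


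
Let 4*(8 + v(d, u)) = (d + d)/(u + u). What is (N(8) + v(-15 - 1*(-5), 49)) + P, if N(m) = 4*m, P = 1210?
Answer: 120927/98 ≈ 1233.9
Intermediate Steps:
v(d, u) = -8 + d/(4*u) (v(d, u) = -8 + ((d + d)/(u + u))/4 = -8 + ((2*d)/((2*u)))/4 = -8 + ((2*d)*(1/(2*u)))/4 = -8 + (d/u)/4 = -8 + d/(4*u))
(N(8) + v(-15 - 1*(-5), 49)) + P = (4*8 + (-8 + (¼)*(-15 - 1*(-5))/49)) + 1210 = (32 + (-8 + (¼)*(-15 + 5)*(1/49))) + 1210 = (32 + (-8 + (¼)*(-10)*(1/49))) + 1210 = (32 + (-8 - 5/98)) + 1210 = (32 - 789/98) + 1210 = 2347/98 + 1210 = 120927/98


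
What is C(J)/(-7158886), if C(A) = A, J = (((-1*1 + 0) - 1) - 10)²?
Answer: -72/3579443 ≈ -2.0115e-5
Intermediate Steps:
J = 144 (J = (((-1 + 0) - 1) - 10)² = ((-1 - 1) - 10)² = (-2 - 10)² = (-12)² = 144)
C(J)/(-7158886) = 144/(-7158886) = 144*(-1/7158886) = -72/3579443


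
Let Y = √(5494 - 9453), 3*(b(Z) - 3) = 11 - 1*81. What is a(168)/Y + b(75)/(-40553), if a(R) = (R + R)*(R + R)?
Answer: 61/121659 - 112896*I*√3959/3959 ≈ 0.0005014 - 1794.3*I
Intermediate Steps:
b(Z) = -61/3 (b(Z) = 3 + (11 - 1*81)/3 = 3 + (11 - 81)/3 = 3 + (⅓)*(-70) = 3 - 70/3 = -61/3)
a(R) = 4*R² (a(R) = (2*R)*(2*R) = 4*R²)
Y = I*√3959 (Y = √(-3959) = I*√3959 ≈ 62.921*I)
a(168)/Y + b(75)/(-40553) = (4*168²)/((I*√3959)) - 61/3/(-40553) = (4*28224)*(-I*√3959/3959) - 61/3*(-1/40553) = 112896*(-I*√3959/3959) + 61/121659 = -112896*I*√3959/3959 + 61/121659 = 61/121659 - 112896*I*√3959/3959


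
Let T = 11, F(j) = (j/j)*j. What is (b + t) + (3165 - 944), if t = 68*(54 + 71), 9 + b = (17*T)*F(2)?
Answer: 11086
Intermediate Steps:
F(j) = j (F(j) = 1*j = j)
b = 365 (b = -9 + (17*11)*2 = -9 + 187*2 = -9 + 374 = 365)
t = 8500 (t = 68*125 = 8500)
(b + t) + (3165 - 944) = (365 + 8500) + (3165 - 944) = 8865 + 2221 = 11086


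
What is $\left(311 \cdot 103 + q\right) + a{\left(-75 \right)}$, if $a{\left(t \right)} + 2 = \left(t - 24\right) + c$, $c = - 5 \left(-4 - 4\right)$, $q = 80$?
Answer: $32052$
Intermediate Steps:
$c = 40$ ($c = \left(-5\right) \left(-8\right) = 40$)
$a{\left(t \right)} = 14 + t$ ($a{\left(t \right)} = -2 + \left(\left(t - 24\right) + 40\right) = -2 + \left(\left(-24 + t\right) + 40\right) = -2 + \left(16 + t\right) = 14 + t$)
$\left(311 \cdot 103 + q\right) + a{\left(-75 \right)} = \left(311 \cdot 103 + 80\right) + \left(14 - 75\right) = \left(32033 + 80\right) - 61 = 32113 - 61 = 32052$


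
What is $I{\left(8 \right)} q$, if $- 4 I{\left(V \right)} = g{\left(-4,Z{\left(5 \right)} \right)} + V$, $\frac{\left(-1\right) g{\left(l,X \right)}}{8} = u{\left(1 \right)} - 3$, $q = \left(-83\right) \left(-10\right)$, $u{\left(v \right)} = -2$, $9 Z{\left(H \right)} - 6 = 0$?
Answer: $-9960$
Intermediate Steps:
$Z{\left(H \right)} = \frac{2}{3}$ ($Z{\left(H \right)} = \frac{2}{3} + \frac{1}{9} \cdot 0 = \frac{2}{3} + 0 = \frac{2}{3}$)
$q = 830$
$g{\left(l,X \right)} = 40$ ($g{\left(l,X \right)} = - 8 \left(-2 - 3\right) = \left(-8\right) \left(-5\right) = 40$)
$I{\left(V \right)} = -10 - \frac{V}{4}$ ($I{\left(V \right)} = - \frac{40 + V}{4} = -10 - \frac{V}{4}$)
$I{\left(8 \right)} q = \left(-10 - 2\right) 830 = \left(-12\right) 830 = -9960$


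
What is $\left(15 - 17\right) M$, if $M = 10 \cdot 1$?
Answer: $-20$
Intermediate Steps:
$M = 10$
$\left(15 - 17\right) M = \left(15 - 17\right) 10 = \left(-2\right) 10 = -20$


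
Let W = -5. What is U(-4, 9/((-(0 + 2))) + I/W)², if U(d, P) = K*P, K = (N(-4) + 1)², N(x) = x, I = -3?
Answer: 123201/100 ≈ 1232.0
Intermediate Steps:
K = 9 (K = (-4 + 1)² = (-3)² = 9)
U(d, P) = 9*P
U(-4, 9/((-(0 + 2))) + I/W)² = (9*(9/((-(0 + 2))) - 3/(-5)))² = (9*(9/((-1*2)) - 3*(-⅕)))² = (9*(9/(-2) + ⅗))² = (9*(9*(-½) + ⅗))² = (9*(-9/2 + ⅗))² = (9*(-39/10))² = (-351/10)² = 123201/100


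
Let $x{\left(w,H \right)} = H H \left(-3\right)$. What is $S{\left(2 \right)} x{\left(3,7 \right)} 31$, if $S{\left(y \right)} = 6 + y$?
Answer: $-36456$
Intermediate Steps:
$x{\left(w,H \right)} = - 3 H^{2}$ ($x{\left(w,H \right)} = H^{2} \left(-3\right) = - 3 H^{2}$)
$S{\left(2 \right)} x{\left(3,7 \right)} 31 = \left(6 + 2\right) \left(- 3 \cdot 7^{2}\right) 31 = 8 \left(\left(-3\right) 49\right) 31 = 8 \left(-147\right) 31 = \left(-1176\right) 31 = -36456$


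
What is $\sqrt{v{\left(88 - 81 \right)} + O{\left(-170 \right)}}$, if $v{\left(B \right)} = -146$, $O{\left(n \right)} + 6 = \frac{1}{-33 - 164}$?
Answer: $\frac{i \sqrt{5899165}}{197} \approx 12.329 i$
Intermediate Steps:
$O{\left(n \right)} = - \frac{1183}{197}$ ($O{\left(n \right)} = -6 + \frac{1}{-33 - 164} = -6 + \frac{1}{-197} = -6 - \frac{1}{197} = - \frac{1183}{197}$)
$\sqrt{v{\left(88 - 81 \right)} + O{\left(-170 \right)}} = \sqrt{-146 - \frac{1183}{197}} = \sqrt{- \frac{29945}{197}} = \frac{i \sqrt{5899165}}{197}$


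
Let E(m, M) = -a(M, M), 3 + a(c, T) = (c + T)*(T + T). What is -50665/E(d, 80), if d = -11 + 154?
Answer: 50665/25597 ≈ 1.9793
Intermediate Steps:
d = 143
a(c, T) = -3 + 2*T*(T + c) (a(c, T) = -3 + (c + T)*(T + T) = -3 + (T + c)*(2*T) = -3 + 2*T*(T + c))
E(m, M) = 3 - 4*M² (E(m, M) = -(-3 + 2*M² + 2*M*M) = -(-3 + 2*M² + 2*M²) = -(-3 + 4*M²) = 3 - 4*M²)
-50665/E(d, 80) = -50665/(3 - 4*80²) = -50665/(3 - 4*6400) = -50665/(3 - 25600) = -50665/(-25597) = -50665*(-1/25597) = 50665/25597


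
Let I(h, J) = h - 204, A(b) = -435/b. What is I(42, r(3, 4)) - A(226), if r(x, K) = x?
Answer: -36177/226 ≈ -160.08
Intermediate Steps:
I(h, J) = -204 + h
I(42, r(3, 4)) - A(226) = (-204 + 42) - (-435)/226 = -162 - (-435)/226 = -162 - 1*(-435/226) = -162 + 435/226 = -36177/226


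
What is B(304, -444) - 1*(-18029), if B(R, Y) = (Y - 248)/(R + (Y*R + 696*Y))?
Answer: 1999848969/110924 ≈ 18029.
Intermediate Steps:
B(R, Y) = (-248 + Y)/(R + 696*Y + R*Y) (B(R, Y) = (-248 + Y)/(R + (R*Y + 696*Y)) = (-248 + Y)/(R + (696*Y + R*Y)) = (-248 + Y)/(R + 696*Y + R*Y))
B(304, -444) - 1*(-18029) = (-248 - 444)/(304 + 696*(-444) + 304*(-444)) - 1*(-18029) = -692/(304 - 309024 - 134976) + 18029 = -692/(-443696) + 18029 = -1/443696*(-692) + 18029 = 173/110924 + 18029 = 1999848969/110924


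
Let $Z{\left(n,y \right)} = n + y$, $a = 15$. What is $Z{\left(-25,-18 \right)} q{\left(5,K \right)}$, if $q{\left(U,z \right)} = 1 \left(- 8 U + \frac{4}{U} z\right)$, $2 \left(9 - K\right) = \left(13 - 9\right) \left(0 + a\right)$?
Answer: $\frac{12212}{5} \approx 2442.4$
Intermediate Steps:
$K = -21$ ($K = 9 - \frac{\left(13 - 9\right) \left(0 + 15\right)}{2} = 9 - \frac{4 \cdot 15}{2} = 9 - 30 = -21$)
$q{\left(U,z \right)} = - 8 U + \frac{4 z}{U}$ ($q{\left(U,z \right)} = 1 \left(- 8 U + \frac{4 z}{U}\right) = - 8 U + \frac{4 z}{U}$)
$Z{\left(-25,-18 \right)} q{\left(5,K \right)} = \left(-25 - 18\right) \left(\left(-8\right) 5 + 4 \left(-21\right) \frac{1}{5}\right) = - 43 \left(-40 + 4 \left(-21\right) \frac{1}{5}\right) = - 43 \left(-40 - \frac{84}{5}\right) = \left(-43\right) \left(- \frac{284}{5}\right) = \frac{12212}{5}$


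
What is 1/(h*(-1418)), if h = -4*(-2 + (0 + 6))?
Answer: 1/22688 ≈ 4.4076e-5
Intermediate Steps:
h = -16 (h = -4*(-2 + 6) = -4*4 = -16)
1/(h*(-1418)) = 1/(-16*(-1418)) = 1/22688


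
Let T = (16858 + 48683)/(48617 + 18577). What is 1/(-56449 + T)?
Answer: -22398/1264322855 ≈ -1.7715e-5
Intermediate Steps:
T = 21847/22398 (T = 65541/67194 = 65541*(1/67194) = 21847/22398 ≈ 0.97540)
1/(-56449 + T) = 1/(-56449 + 21847/22398) = 1/(-1264322855/22398) = -22398/1264322855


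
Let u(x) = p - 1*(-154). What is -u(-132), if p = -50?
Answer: -104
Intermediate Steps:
u(x) = 104 (u(x) = -50 - 1*(-154) = -50 + 154 = 104)
-u(-132) = -1*104 = -104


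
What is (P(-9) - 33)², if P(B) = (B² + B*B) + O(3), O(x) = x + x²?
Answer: 19881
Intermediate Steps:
P(B) = 12 + 2*B² (P(B) = (B² + B*B) + 3*(1 + 3) = (B² + B²) + 3*4 = 2*B² + 12 = 12 + 2*B²)
(P(-9) - 33)² = ((12 + 2*(-9)²) - 33)² = ((12 + 2*81) - 33)² = ((12 + 162) - 33)² = (174 - 33)² = 141² = 19881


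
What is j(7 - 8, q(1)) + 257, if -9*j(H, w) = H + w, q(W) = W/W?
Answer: 257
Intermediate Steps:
q(W) = 1
j(H, w) = -H/9 - w/9 (j(H, w) = -(H + w)/9 = -H/9 - w/9)
j(7 - 8, q(1)) + 257 = (-(7 - 8)/9 - ⅑*1) + 257 = (-⅑*(-1) - ⅑) + 257 = (⅑ - ⅑) + 257 = 0 + 257 = 257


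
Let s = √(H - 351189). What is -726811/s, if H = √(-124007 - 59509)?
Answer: -726811/√(-351189 + 2*I*√45879) ≈ -0.74803 + 1226.5*I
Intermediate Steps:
H = 2*I*√45879 (H = √(-183516) = 2*I*√45879 ≈ 428.39*I)
s = √(-351189 + 2*I*√45879) (s = √(2*I*√45879 - 351189) = √(-351189 + 2*I*√45879) ≈ 0.361 + 592.61*I)
-726811/s = -726811/√(-351189 + 2*I*√45879)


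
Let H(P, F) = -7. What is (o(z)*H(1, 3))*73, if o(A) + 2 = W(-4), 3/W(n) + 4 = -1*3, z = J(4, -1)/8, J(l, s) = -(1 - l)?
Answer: 1241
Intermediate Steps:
J(l, s) = -1 + l
z = 3/8 (z = (-1 + 4)/8 = 3*(1/8) = 3/8 ≈ 0.37500)
W(n) = -3/7 (W(n) = 3/(-4 - 1*3) = 3/(-4 - 3) = 3/(-7) = 3*(-1/7) = -3/7)
o(A) = -17/7 (o(A) = -2 - 3/7 = -17/7)
(o(z)*H(1, 3))*73 = -17/7*(-7)*73 = 17*73 = 1241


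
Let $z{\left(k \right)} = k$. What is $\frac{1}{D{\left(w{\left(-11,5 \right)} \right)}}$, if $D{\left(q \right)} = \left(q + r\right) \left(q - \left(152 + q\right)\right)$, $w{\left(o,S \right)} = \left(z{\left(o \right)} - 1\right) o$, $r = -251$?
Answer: $\frac{1}{18088} \approx 5.5285 \cdot 10^{-5}$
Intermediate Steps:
$w{\left(o,S \right)} = o \left(-1 + o\right)$ ($w{\left(o,S \right)} = \left(o - 1\right) o = \left(-1 + o\right) o = o \left(-1 + o\right)$)
$D{\left(q \right)} = 38152 - 152 q$ ($D{\left(q \right)} = \left(q - 251\right) \left(q - \left(152 + q\right)\right) = \left(-251 + q\right) \left(-152\right) = 38152 - 152 q$)
$\frac{1}{D{\left(w{\left(-11,5 \right)} \right)}} = \frac{1}{38152 - 152 \left(- 11 \left(-1 - 11\right)\right)} = \frac{1}{38152 - 152 \left(\left(-11\right) \left(-12\right)\right)} = \frac{1}{38152 - 20064} = \frac{1}{18088}$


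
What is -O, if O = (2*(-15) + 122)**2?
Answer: -8464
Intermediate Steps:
O = 8464 (O = (-30 + 122)**2 = 92**2 = 8464)
-O = -1*8464 = -8464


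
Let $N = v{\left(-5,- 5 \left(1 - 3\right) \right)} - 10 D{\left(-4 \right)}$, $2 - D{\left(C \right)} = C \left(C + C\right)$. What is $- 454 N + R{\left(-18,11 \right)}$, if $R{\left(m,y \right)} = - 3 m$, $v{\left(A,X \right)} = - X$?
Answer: $-131606$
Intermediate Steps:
$D{\left(C \right)} = 2 - 2 C^{2}$ ($D{\left(C \right)} = 2 - C \left(C + C\right) = 2 - C 2 C = 2 - 2 C^{2}$)
$N = 290$ ($N = - \left(-5\right) \left(1 - 3\right) - 10 \left(2 - 2 \left(-4\right)^{2}\right) = - \left(-5\right) \left(-2\right) - 10 \left(2 - 32\right) = \left(-1\right) 10 - 10 \left(2 - 32\right) = -10 - -300 = -10 + 300 = 290$)
$- 454 N + R{\left(-18,11 \right)} = \left(-454\right) 290 - -54 = -131660 + 54 = -131606$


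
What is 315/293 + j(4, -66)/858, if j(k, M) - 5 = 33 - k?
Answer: 140116/125697 ≈ 1.1147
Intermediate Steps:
j(k, M) = 38 - k (j(k, M) = 5 + (33 - k) = 38 - k)
315/293 + j(4, -66)/858 = 315/293 + (38 - 1*4)/858 = 315*(1/293) + (38 - 4)*(1/858) = 315/293 + 34*(1/858) = 315/293 + 17/429 = 140116/125697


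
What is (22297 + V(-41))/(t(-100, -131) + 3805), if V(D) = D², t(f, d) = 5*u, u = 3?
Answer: 11989/1910 ≈ 6.2770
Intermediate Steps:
t(f, d) = 15 (t(f, d) = 5*3 = 15)
(22297 + V(-41))/(t(-100, -131) + 3805) = (22297 + (-41)²)/(15 + 3805) = (22297 + 1681)/3820 = 23978*(1/3820) = 11989/1910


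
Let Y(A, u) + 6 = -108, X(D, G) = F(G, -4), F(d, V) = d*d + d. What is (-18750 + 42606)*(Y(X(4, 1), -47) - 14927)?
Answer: -358818096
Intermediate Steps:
F(d, V) = d + d² (F(d, V) = d² + d = d + d²)
X(D, G) = G*(1 + G)
Y(A, u) = -114 (Y(A, u) = -6 - 108 = -114)
(-18750 + 42606)*(Y(X(4, 1), -47) - 14927) = (-18750 + 42606)*(-114 - 14927) = 23856*(-15041) = -358818096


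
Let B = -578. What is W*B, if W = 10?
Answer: -5780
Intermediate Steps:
W*B = 10*(-578) = -5780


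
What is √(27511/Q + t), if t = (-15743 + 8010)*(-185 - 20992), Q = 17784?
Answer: √1438695381750770/2964 ≈ 12797.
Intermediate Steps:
t = 163761741 (t = -7733*(-21177) = 163761741)
√(27511/Q + t) = √(27511/17784 + 163761741) = √(2912338829455/17784) = √1438695381750770/2964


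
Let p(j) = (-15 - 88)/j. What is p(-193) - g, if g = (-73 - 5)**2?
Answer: -1174109/193 ≈ -6083.5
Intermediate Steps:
g = 6084 (g = (-78)**2 = 6084)
p(j) = -103/j
p(-193) - g = -103/(-193) - 1*6084 = -103*(-1/193) - 6084 = 103/193 - 6084 = -1174109/193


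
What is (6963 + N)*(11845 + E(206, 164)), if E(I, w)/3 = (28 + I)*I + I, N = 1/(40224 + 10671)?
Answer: 11132906948690/10179 ≈ 1.0937e+9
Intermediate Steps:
N = 1/50895 ≈ 1.9648e-5
E(I, w) = 3*I + 3*I*(28 + I) (E(I, w) = 3*((28 + I)*I + I) = 3*(I*(28 + I) + I) = 3*(I + I*(28 + I)) = 3*I + 3*I*(28 + I))
(6963 + N)*(11845 + E(206, 164)) = (6963 + 1/50895)*(11845 + 3*206*(29 + 206)) = 354381886*(11845 + 3*206*235)/50895 = 354381886*(11845 + 145230)/50895 = (354381886/50895)*157075 = 11132906948690/10179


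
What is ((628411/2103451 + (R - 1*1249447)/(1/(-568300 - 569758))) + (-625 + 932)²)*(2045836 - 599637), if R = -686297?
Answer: 957358842287011663914734/300493 ≈ 3.1860e+18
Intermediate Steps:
((628411/2103451 + (R - 1*1249447)/(1/(-568300 - 569758))) + (-625 + 932)²)*(2045836 - 599637) = ((628411/2103451 + (-686297 - 1*1249447)/(1/(-568300 - 569758))) + (-625 + 932)²)*(2045836 - 599637) = ((628411*(1/2103451) + (-686297 - 1249447)/(1/(-1138058))) + 307²)*1446199 = ((89773/300493 - 1935744/(-1/1138058)) + 94249)*1446199 = ((89773/300493 - 1935744*(-1138058)) + 94249)*1446199 = ((89773/300493 + 2202988945152) + 94249)*1446199 = (661982757095649709/300493 + 94249)*1446199 = (661982785416814466/300493)*1446199 = 957358842287011663914734/300493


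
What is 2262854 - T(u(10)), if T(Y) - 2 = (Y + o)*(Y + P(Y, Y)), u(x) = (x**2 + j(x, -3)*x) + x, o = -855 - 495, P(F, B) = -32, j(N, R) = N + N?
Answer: 2551972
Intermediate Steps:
j(N, R) = 2*N
o = -1350
u(x) = x + 3*x**2 (u(x) = (x**2 + (2*x)*x) + x = (x**2 + 2*x**2) + x = 3*x**2 + x = x + 3*x**2)
T(Y) = 2 + (-1350 + Y)*(-32 + Y) (T(Y) = 2 + (Y - 1350)*(Y - 32) = 2 + (-1350 + Y)*(-32 + Y))
2262854 - T(u(10)) = 2262854 - (43202 + (10*(1 + 3*10))**2 - 13820*(1 + 3*10)) = 2262854 - (43202 + (10*(1 + 30))**2 - 13820*(1 + 30)) = 2262854 - (43202 + (10*31)**2 - 13820*31) = 2262854 - (43202 + 310**2 - 1382*310) = 2262854 - (43202 + 96100 - 428420) = 2262854 - 1*(-289118) = 2262854 + 289118 = 2551972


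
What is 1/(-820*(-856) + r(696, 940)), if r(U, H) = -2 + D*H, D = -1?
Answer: 1/700978 ≈ 1.4266e-6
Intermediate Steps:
r(U, H) = -2 - H
1/(-820*(-856) + r(696, 940)) = 1/(-820*(-856) + (-2 - 1*940)) = 1/(701920 + (-2 - 940)) = 1/(701920 - 942) = 1/700978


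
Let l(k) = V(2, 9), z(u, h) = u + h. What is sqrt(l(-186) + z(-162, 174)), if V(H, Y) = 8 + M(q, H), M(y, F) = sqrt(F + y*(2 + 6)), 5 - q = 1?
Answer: sqrt(20 + sqrt(34)) ≈ 5.0824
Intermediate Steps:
q = 4 (q = 5 - 1*1 = 5 - 1 = 4)
M(y, F) = sqrt(F + 8*y) (M(y, F) = sqrt(F + y*8) = sqrt(F + 8*y))
z(u, h) = h + u
V(H, Y) = 8 + sqrt(32 + H) (V(H, Y) = 8 + sqrt(H + 8*4) = 8 + sqrt(H + 32) = 8 + sqrt(32 + H))
l(k) = 8 + sqrt(34) (l(k) = 8 + sqrt(32 + 2) = 8 + sqrt(34))
sqrt(l(-186) + z(-162, 174)) = sqrt((8 + sqrt(34)) + (174 - 162)) = sqrt((8 + sqrt(34)) + 12) = sqrt(20 + sqrt(34))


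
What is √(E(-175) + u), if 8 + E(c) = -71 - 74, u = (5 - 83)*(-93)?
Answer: 3*√789 ≈ 84.267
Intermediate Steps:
u = 7254 (u = -78*(-93) = 7254)
E(c) = -153 (E(c) = -8 + (-71 - 74) = -8 - 145 = -153)
√(E(-175) + u) = √(-153 + 7254) = √7101 = 3*√789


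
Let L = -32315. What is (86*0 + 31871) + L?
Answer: -444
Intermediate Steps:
(86*0 + 31871) + L = (86*0 + 31871) - 32315 = (0 + 31871) - 32315 = 31871 - 32315 = -444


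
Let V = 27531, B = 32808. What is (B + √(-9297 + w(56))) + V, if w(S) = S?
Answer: 60339 + I*√9241 ≈ 60339.0 + 96.13*I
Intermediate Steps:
(B + √(-9297 + w(56))) + V = (32808 + √(-9297 + 56)) + 27531 = (32808 + √(-9241)) + 27531 = (32808 + I*√9241) + 27531 = 60339 + I*√9241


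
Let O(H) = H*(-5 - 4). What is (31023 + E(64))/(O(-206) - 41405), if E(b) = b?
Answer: -31087/39551 ≈ -0.78600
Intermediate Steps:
O(H) = -9*H (O(H) = H*(-9) = -9*H)
(31023 + E(64))/(O(-206) - 41405) = (31023 + 64)/(-9*(-206) - 41405) = 31087/(1854 - 41405) = 31087/(-39551) = 31087*(-1/39551) = -31087/39551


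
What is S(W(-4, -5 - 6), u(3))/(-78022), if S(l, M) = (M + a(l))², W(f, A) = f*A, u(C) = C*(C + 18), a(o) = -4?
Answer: -3481/78022 ≈ -0.044616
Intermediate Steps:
u(C) = C*(18 + C)
W(f, A) = A*f
S(l, M) = (-4 + M)² (S(l, M) = (M - 4)² = (-4 + M)²)
S(W(-4, -5 - 6), u(3))/(-78022) = (-4 + 3*(18 + 3))²/(-78022) = (-4 + 3*21)²*(-1/78022) = (-4 + 63)²*(-1/78022) = 59²*(-1/78022) = 3481*(-1/78022) = -3481/78022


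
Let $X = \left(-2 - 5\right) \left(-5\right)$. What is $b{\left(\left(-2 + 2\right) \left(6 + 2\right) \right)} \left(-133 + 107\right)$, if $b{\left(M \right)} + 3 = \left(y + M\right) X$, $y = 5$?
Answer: $-4472$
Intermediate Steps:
$X = 35$ ($X = \left(-7\right) \left(-5\right) = 35$)
$b{\left(M \right)} = 172 + 35 M$ ($b{\left(M \right)} = -3 + \left(5 + M\right) 35 = -3 + \left(175 + 35 M\right) = 172 + 35 M$)
$b{\left(\left(-2 + 2\right) \left(6 + 2\right) \right)} \left(-133 + 107\right) = \left(172 + 35 \left(-2 + 2\right) \left(6 + 2\right)\right) \left(-133 + 107\right) = \left(172 + 35 \cdot 0 \cdot 8\right) \left(-26\right) = \left(172 + 35 \cdot 0\right) \left(-26\right) = \left(172 + 0\right) \left(-26\right) = 172 \left(-26\right) = -4472$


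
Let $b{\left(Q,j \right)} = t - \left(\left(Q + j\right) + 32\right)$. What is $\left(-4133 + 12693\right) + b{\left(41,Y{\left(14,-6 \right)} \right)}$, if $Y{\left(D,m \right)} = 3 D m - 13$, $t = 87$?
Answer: $8839$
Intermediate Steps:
$Y{\left(D,m \right)} = -13 + 3 D m$ ($Y{\left(D,m \right)} = 3 D m - 13 = -13 + 3 D m$)
$b{\left(Q,j \right)} = 55 - Q - j$ ($b{\left(Q,j \right)} = 87 - \left(\left(Q + j\right) + 32\right) = 87 - \left(32 + Q + j\right) = 55 - Q - j$)
$\left(-4133 + 12693\right) + b{\left(41,Y{\left(14,-6 \right)} \right)} = \left(-4133 + 12693\right) - \left(-27 + 3 \cdot 14 \left(-6\right)\right) = 8560 - -279 = 8560 + \left(55 - 41 + 265\right) = 8560 + 279 = 8839$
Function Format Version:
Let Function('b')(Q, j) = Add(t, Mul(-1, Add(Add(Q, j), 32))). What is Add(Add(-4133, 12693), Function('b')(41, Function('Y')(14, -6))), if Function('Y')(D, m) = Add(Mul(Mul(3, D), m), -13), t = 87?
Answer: 8839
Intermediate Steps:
Function('Y')(D, m) = Add(-13, Mul(3, D, m)) (Function('Y')(D, m) = Add(Mul(3, D, m), -13) = Add(-13, Mul(3, D, m)))
Function('b')(Q, j) = Add(55, Mul(-1, Q), Mul(-1, j)) (Function('b')(Q, j) = Add(87, Mul(-1, Add(Add(Q, j), 32))) = Add(87, Mul(-1, Add(32, Q, j))) = Add(87, Add(-32, Mul(-1, Q), Mul(-1, j))) = Add(55, Mul(-1, Q), Mul(-1, j)))
Add(Add(-4133, 12693), Function('b')(41, Function('Y')(14, -6))) = Add(Add(-4133, 12693), Add(55, Mul(-1, 41), Mul(-1, Add(-13, Mul(3, 14, -6))))) = Add(8560, Add(55, -41, Mul(-1, Add(-13, -252)))) = Add(8560, Add(55, -41, Mul(-1, -265))) = Add(8560, Add(55, -41, 265)) = Add(8560, 279) = 8839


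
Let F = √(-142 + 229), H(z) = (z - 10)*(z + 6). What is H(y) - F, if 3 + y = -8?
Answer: 105 - √87 ≈ 95.673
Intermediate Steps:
y = -11 (y = -3 - 8 = -11)
H(z) = (-10 + z)*(6 + z)
F = √87 ≈ 9.3274
H(y) - F = (-60 + (-11)² - 4*(-11)) - √87 = (-60 + 121 + 44) - √87 = 105 - √87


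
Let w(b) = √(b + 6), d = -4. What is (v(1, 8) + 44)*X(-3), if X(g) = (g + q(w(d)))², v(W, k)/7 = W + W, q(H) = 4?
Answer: 58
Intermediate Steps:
w(b) = √(6 + b)
v(W, k) = 14*W (v(W, k) = 7*(W + W) = 7*(2*W) = 14*W)
X(g) = (4 + g)² (X(g) = (g + 4)² = (4 + g)²)
(v(1, 8) + 44)*X(-3) = (14*1 + 44)*(4 - 3)² = (14 + 44)*1² = 58*1 = 58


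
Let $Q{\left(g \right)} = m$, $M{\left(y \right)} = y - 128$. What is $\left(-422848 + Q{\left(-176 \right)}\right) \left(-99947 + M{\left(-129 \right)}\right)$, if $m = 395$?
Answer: $42331480412$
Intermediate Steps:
$M{\left(y \right)} = -128 + y$
$Q{\left(g \right)} = 395$
$\left(-422848 + Q{\left(-176 \right)}\right) \left(-99947 + M{\left(-129 \right)}\right) = \left(-422848 + 395\right) \left(-99947 - 257\right) = - 422453 \left(-99947 - 257\right) = \left(-422453\right) \left(-100204\right) = 42331480412$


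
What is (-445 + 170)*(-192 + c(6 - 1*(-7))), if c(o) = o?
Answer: 49225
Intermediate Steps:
(-445 + 170)*(-192 + c(6 - 1*(-7))) = (-445 + 170)*(-192 + (6 - 1*(-7))) = -275*(-192 + (6 + 7)) = -275*(-192 + 13) = -275*(-179) = 49225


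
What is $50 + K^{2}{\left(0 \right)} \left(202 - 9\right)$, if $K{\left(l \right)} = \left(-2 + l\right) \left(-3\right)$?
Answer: $6998$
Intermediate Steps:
$K{\left(l \right)} = 6 - 3 l$
$50 + K^{2}{\left(0 \right)} \left(202 - 9\right) = 50 + \left(6 - 0\right)^{2} \left(202 - 9\right) = 50 + \left(6 + 0\right)^{2} \cdot 193 = 50 + 6^{2} \cdot 193 = 50 + 36 \cdot 193 = 50 + 6948 = 6998$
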